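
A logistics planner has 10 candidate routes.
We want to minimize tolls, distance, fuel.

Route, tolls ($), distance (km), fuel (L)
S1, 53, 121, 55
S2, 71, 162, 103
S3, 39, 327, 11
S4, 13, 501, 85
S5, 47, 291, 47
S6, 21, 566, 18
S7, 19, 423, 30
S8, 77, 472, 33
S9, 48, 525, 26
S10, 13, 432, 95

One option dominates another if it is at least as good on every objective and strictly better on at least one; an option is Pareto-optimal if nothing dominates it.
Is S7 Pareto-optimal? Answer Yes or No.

Yes

S1: worse on tolls (53 vs 19).
S2: worse on tolls (71 vs 19).
S3: worse on tolls (39 vs 19).
S4: worse on distance (501 vs 423).
S5: worse on tolls (47 vs 19).
S6: worse on tolls (21 vs 19).
S8: worse on tolls (77 vs 19).
S9: worse on tolls (48 vs 19).
S10: worse on distance (432 vs 423).
No option is at least as good as S7 on every objective and strictly better on one.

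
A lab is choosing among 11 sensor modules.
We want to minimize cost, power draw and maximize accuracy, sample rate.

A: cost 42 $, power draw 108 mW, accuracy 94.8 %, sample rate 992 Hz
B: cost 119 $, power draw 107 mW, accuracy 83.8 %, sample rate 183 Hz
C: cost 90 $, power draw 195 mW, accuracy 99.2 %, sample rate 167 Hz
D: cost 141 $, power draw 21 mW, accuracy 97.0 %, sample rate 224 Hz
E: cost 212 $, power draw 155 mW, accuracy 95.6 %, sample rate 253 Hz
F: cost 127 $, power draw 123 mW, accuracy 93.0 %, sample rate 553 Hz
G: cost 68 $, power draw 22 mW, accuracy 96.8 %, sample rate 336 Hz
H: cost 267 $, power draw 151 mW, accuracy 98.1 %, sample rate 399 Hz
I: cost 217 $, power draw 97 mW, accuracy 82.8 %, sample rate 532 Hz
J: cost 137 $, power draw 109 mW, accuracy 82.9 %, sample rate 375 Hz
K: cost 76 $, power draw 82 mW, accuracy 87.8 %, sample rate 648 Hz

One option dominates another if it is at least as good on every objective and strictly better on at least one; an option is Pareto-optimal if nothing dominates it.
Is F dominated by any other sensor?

A vs F: cost 42≤127, power draw 108≤123, accuracy 94.8≥93.0, sample rate 992≥553 — A is at least as good on every objective and strictly better on at least one, so A dominates F.

Yes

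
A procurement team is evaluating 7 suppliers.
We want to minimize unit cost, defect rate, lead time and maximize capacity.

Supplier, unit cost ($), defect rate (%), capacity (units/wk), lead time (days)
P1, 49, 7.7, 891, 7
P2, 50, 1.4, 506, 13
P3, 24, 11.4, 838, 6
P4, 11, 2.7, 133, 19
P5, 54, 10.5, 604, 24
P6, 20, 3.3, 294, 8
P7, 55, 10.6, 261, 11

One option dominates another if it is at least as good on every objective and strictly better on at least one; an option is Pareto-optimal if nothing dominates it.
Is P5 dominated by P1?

P1 vs P5: unit cost 49≤54, defect rate 7.7≤10.5, capacity 891≥604, lead time 7≤24 — P1 is at least as good on every objective with at least one strict improvement.

Yes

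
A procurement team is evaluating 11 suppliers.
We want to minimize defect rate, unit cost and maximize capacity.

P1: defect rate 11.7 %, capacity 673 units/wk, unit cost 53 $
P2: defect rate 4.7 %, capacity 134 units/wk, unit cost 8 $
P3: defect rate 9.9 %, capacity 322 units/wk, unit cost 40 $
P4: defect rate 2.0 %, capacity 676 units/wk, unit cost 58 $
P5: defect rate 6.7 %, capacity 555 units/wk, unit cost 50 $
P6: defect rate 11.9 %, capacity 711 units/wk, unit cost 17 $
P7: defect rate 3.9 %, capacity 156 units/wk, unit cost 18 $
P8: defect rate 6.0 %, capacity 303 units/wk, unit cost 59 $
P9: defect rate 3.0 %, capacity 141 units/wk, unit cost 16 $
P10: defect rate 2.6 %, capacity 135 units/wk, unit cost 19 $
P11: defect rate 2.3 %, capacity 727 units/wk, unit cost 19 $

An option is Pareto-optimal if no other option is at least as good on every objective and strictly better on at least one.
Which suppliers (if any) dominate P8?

P4: defect rate 2.0≤6.0, capacity 676≥303, unit cost 58≤59 — dominates P8.
P11: defect rate 2.3≤6.0, capacity 727≥303, unit cost 19≤59 — dominates P8.
Others (P1, P2, P3, P5, P6, P7, P9, P10) are each worse than P8 on at least one objective.

P4, P11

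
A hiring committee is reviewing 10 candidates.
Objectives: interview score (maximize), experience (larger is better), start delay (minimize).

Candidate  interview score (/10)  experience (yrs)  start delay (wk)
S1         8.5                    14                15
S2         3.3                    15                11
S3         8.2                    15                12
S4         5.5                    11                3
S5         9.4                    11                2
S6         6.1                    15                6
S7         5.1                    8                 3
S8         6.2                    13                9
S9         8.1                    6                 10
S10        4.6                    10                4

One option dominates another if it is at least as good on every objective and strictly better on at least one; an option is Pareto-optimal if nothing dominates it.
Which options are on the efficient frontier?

S1, S3, S5, S6, S8

S1: not dominated.
S2: dominated by S6 (interview score 6.1≥3.3, experience 15≥15, start delay 6≤11).
S3: not dominated.
S4: dominated by S5 (interview score 9.4≥5.5, experience 11≥11, start delay 2≤3).
S5: not dominated (best interview score).
S6: not dominated.
S7: dominated by S4 (interview score 5.5≥5.1, experience 11≥8, start delay 3≤3).
S8: not dominated.
S9: dominated by S5 (interview score 9.4≥8.1, experience 11≥6, start delay 2≤10).
S10: dominated by S4 (interview score 5.5≥4.6, experience 11≥10, start delay 3≤4).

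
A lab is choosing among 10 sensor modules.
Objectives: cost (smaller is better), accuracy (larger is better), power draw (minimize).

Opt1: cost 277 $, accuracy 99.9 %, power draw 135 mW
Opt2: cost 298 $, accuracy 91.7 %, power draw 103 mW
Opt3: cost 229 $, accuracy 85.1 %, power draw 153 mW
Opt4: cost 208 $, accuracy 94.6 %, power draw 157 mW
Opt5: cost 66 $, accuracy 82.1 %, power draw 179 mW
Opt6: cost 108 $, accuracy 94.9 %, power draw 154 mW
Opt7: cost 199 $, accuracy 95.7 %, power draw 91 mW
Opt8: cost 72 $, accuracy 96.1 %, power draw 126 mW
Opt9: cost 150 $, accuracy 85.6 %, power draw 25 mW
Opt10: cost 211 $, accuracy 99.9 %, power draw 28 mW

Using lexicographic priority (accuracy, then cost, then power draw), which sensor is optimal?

First maximize accuracy: best is 99.9, kept {Opt1, Opt10}.
Then minimize cost: best is 211, kept {Opt10}.

Opt10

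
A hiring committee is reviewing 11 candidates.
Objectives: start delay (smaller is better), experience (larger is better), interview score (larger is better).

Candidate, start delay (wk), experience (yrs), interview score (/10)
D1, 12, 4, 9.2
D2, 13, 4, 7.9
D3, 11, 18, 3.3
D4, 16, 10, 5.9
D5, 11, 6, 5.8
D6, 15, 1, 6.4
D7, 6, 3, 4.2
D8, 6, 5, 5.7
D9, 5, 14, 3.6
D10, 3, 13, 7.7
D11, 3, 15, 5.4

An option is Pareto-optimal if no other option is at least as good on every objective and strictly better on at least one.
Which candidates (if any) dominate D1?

none

D2: worse on start delay (13 vs 12).
D3: worse on interview score (3.3 vs 9.2).
D4: worse on start delay (16 vs 12).
D5: worse on interview score (5.8 vs 9.2).
D6: worse on start delay (15 vs 12).
D7: worse on experience (3 vs 4).
D8: worse on interview score (5.7 vs 9.2).
D9: worse on interview score (3.6 vs 9.2).
D10: worse on interview score (7.7 vs 9.2).
D11: worse on interview score (5.4 vs 9.2).
No option dominates D1.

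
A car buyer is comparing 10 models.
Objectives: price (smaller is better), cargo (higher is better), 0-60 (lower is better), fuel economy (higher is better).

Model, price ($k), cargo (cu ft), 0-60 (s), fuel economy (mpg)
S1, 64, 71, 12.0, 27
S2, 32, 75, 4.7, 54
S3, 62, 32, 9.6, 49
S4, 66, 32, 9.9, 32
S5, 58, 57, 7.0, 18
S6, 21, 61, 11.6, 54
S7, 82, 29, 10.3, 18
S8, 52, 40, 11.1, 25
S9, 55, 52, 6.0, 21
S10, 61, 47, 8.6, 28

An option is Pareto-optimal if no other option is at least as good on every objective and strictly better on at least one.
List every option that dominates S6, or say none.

none

S1: worse on price (64 vs 21).
S2: worse on price (32 vs 21).
S3: worse on price (62 vs 21).
S4: worse on price (66 vs 21).
S5: worse on price (58 vs 21).
S7: worse on price (82 vs 21).
S8: worse on price (52 vs 21).
S9: worse on price (55 vs 21).
S10: worse on price (61 vs 21).
No option dominates S6.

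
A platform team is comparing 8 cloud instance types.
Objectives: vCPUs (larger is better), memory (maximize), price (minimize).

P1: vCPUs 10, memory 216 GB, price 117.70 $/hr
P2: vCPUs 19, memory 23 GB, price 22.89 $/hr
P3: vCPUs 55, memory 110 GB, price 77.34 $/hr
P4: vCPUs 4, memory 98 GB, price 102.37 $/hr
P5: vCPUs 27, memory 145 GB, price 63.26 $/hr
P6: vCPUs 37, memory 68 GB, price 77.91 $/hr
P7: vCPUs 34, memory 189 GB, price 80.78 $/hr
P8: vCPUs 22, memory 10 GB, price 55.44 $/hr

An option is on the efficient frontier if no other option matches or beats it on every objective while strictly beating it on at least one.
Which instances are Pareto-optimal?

P1, P2, P3, P5, P7, P8

P1: not dominated (best memory).
P2: not dominated (best price).
P3: not dominated (best vCPUs).
P4: dominated by P3 (vCPUs 55≥4, memory 110≥98, price 77.34≤102.37).
P5: not dominated.
P6: dominated by P3 (vCPUs 55≥37, memory 110≥68, price 77.34≤77.91).
P7: not dominated.
P8: not dominated.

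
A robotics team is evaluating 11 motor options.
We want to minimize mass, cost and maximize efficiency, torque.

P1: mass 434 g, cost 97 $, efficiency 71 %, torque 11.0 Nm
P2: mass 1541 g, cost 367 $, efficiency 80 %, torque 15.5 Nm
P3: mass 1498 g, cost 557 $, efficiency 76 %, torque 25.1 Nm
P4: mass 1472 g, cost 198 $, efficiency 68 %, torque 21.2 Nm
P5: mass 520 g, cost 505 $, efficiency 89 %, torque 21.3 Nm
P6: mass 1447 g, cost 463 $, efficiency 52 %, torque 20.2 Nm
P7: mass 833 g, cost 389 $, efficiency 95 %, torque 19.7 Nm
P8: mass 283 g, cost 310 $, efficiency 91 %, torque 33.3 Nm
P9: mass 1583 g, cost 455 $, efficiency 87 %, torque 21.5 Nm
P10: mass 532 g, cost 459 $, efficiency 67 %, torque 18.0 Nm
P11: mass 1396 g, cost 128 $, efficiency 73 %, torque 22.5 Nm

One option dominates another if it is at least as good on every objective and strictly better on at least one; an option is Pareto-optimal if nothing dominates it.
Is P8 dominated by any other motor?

No

P1: worse on mass (434 vs 283).
P2: worse on mass (1541 vs 283).
P3: worse on mass (1498 vs 283).
P4: worse on mass (1472 vs 283).
P5: worse on mass (520 vs 283).
P6: worse on mass (1447 vs 283).
P7: worse on mass (833 vs 283).
P9: worse on mass (1583 vs 283).
P10: worse on mass (532 vs 283).
P11: worse on mass (1396 vs 283).
No option is at least as good as P8 on every objective and strictly better on one.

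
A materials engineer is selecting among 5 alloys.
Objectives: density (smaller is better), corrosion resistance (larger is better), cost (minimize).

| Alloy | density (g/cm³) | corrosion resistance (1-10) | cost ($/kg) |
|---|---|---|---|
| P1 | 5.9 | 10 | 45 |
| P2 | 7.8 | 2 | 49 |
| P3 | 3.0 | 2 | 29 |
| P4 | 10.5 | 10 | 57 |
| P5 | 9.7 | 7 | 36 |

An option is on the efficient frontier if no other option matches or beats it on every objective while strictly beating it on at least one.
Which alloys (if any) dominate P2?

P1, P3

P1: density 5.9≤7.8, corrosion resistance 10≥2, cost 45≤49 — dominates P2.
P3: density 3.0≤7.8, corrosion resistance 2≥2, cost 29≤49 — dominates P2.
Others (P4, P5) are each worse than P2 on at least one objective.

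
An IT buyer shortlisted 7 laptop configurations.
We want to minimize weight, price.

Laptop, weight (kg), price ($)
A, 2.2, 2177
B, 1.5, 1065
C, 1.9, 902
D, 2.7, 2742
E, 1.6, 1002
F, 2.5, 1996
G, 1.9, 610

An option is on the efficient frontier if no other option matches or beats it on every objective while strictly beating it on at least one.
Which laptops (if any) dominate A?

B: weight 1.5≤2.2, price 1065≤2177 — dominates A.
C: weight 1.9≤2.2, price 902≤2177 — dominates A.
E: weight 1.6≤2.2, price 1002≤2177 — dominates A.
G: weight 1.9≤2.2, price 610≤2177 — dominates A.
Others (D, F) are each worse than A on at least one objective.

B, C, E, G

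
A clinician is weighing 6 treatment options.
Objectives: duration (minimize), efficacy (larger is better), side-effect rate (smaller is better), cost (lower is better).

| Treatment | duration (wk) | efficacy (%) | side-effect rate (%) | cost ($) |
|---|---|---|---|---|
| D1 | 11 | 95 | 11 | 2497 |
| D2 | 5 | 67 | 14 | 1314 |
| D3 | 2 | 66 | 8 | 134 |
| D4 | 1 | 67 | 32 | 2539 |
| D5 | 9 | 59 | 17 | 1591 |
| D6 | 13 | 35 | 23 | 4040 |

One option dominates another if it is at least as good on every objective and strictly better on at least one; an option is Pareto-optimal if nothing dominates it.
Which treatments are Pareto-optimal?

D1: not dominated (best efficacy).
D2: not dominated.
D3: not dominated (best side-effect rate).
D4: not dominated (best duration).
D5: dominated by D2 (duration 5≤9, efficacy 67≥59, side-effect rate 14≤17, cost 1314≤1591).
D6: dominated by D1 (duration 11≤13, efficacy 95≥35, side-effect rate 11≤23, cost 2497≤4040).

D1, D2, D3, D4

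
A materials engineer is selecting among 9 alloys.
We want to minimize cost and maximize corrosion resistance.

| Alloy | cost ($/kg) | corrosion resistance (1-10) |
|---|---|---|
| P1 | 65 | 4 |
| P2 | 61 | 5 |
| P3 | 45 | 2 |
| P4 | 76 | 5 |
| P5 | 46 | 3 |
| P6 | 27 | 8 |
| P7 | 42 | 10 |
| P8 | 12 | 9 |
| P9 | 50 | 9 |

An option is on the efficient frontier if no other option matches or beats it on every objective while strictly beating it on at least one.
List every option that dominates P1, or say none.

P2, P6, P7, P8, P9

P2: cost 61≤65, corrosion resistance 5≥4 — dominates P1.
P6: cost 27≤65, corrosion resistance 8≥4 — dominates P1.
P7: cost 42≤65, corrosion resistance 10≥4 — dominates P1.
P8: cost 12≤65, corrosion resistance 9≥4 — dominates P1.
P9: cost 50≤65, corrosion resistance 9≥4 — dominates P1.
Others (P3, P4, P5) are each worse than P1 on at least one objective.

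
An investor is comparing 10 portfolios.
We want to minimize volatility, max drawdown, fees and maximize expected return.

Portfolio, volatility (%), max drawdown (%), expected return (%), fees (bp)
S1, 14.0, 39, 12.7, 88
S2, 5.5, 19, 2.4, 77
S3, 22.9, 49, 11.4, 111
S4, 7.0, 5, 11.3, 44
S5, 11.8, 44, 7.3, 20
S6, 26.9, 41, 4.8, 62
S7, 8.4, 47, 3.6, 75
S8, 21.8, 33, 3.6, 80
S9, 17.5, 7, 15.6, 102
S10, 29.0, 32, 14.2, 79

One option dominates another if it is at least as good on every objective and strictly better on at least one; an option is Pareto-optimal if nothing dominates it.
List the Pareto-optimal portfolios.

S1: not dominated.
S2: not dominated (best volatility).
S3: dominated by S1 (volatility 14.0≤22.9, max drawdown 39≤49, expected return 12.7≥11.4, fees 88≤111).
S4: not dominated (best max drawdown).
S5: not dominated (best fees).
S6: dominated by S4 (volatility 7.0≤26.9, max drawdown 5≤41, expected return 11.3≥4.8, fees 44≤62).
S7: dominated by S4 (volatility 7.0≤8.4, max drawdown 5≤47, expected return 11.3≥3.6, fees 44≤75).
S8: dominated by S4 (volatility 7.0≤21.8, max drawdown 5≤33, expected return 11.3≥3.6, fees 44≤80).
S9: not dominated (best expected return).
S10: not dominated.

S1, S2, S4, S5, S9, S10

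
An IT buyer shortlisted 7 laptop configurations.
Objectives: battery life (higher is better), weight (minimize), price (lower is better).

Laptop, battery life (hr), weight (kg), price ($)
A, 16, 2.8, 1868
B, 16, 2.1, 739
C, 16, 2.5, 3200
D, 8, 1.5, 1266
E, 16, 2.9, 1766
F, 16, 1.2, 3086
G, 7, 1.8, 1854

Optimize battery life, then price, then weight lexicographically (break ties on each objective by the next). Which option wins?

B

First maximize battery life: best is 16, kept {A, B, C, E, F}.
Then minimize price: best is 739, kept {B}.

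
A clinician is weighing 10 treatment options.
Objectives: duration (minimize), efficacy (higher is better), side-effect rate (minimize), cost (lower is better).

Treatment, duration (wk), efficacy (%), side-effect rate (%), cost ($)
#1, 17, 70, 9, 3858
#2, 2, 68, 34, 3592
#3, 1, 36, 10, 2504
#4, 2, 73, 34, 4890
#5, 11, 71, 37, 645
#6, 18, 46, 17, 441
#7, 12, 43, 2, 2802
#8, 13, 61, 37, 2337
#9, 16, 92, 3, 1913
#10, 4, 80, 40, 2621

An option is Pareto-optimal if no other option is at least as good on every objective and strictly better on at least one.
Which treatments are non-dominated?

#1: dominated by #9 (duration 16≤17, efficacy 92≥70, side-effect rate 3≤9, cost 1913≤3858).
#2: not dominated.
#3: not dominated (best duration).
#4: not dominated.
#5: not dominated.
#6: not dominated (best cost).
#7: not dominated (best side-effect rate).
#8: dominated by #5 (duration 11≤13, efficacy 71≥61, side-effect rate 37≤37, cost 645≤2337).
#9: not dominated (best efficacy).
#10: not dominated.

#2, #3, #4, #5, #6, #7, #9, #10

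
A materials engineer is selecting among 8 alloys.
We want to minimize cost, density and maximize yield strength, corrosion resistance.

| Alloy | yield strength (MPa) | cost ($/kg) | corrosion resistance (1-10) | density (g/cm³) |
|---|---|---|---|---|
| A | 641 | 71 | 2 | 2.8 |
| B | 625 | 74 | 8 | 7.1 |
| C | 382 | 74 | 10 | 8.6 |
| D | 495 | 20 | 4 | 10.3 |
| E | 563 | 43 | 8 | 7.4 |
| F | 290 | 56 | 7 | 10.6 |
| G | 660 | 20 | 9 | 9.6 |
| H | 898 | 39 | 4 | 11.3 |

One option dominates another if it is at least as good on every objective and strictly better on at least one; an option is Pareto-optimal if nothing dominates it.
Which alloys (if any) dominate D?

G

G: yield strength 660≥495, cost 20≤20, corrosion resistance 9≥4, density 9.6≤10.3 — dominates D.
Others (A, B, C, E, F, H) are each worse than D on at least one objective.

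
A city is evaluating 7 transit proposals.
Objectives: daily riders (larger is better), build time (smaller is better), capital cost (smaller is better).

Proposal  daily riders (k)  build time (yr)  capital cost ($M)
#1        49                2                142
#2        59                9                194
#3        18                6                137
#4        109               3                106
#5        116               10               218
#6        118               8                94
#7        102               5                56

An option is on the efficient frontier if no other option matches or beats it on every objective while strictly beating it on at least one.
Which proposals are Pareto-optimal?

#1, #4, #6, #7

#1: not dominated (best build time).
#2: dominated by #4 (daily riders 109≥59, build time 3≤9, capital cost 106≤194).
#3: dominated by #4 (daily riders 109≥18, build time 3≤6, capital cost 106≤137).
#4: not dominated.
#5: dominated by #6 (daily riders 118≥116, build time 8≤10, capital cost 94≤218).
#6: not dominated (best daily riders).
#7: not dominated (best capital cost).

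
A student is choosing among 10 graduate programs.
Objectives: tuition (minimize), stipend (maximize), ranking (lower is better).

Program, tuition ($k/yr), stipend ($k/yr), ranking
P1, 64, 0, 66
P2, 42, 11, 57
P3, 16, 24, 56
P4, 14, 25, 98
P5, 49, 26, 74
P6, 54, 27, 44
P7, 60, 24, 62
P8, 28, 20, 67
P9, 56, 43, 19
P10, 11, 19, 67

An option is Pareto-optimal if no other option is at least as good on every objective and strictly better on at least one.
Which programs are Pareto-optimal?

P1: dominated by P2 (tuition 42≤64, stipend 11≥0, ranking 57≤66).
P2: dominated by P3 (tuition 16≤42, stipend 24≥11, ranking 56≤57).
P3: not dominated.
P4: not dominated.
P5: not dominated.
P6: not dominated.
P7: dominated by P3 (tuition 16≤60, stipend 24≥24, ranking 56≤62).
P8: dominated by P3 (tuition 16≤28, stipend 24≥20, ranking 56≤67).
P9: not dominated (best stipend).
P10: not dominated (best tuition).

P3, P4, P5, P6, P9, P10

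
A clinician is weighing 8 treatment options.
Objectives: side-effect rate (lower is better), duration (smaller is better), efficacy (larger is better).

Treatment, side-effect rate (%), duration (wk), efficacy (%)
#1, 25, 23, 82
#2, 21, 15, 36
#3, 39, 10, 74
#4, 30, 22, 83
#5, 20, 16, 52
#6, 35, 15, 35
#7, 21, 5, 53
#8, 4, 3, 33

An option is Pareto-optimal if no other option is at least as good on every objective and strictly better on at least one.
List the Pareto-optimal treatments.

#1, #3, #4, #5, #7, #8

#1: not dominated.
#2: dominated by #7 (side-effect rate 21≤21, duration 5≤15, efficacy 53≥36).
#3: not dominated.
#4: not dominated (best efficacy).
#5: not dominated.
#6: dominated by #2 (side-effect rate 21≤35, duration 15≤15, efficacy 36≥35).
#7: not dominated.
#8: not dominated (best side-effect rate).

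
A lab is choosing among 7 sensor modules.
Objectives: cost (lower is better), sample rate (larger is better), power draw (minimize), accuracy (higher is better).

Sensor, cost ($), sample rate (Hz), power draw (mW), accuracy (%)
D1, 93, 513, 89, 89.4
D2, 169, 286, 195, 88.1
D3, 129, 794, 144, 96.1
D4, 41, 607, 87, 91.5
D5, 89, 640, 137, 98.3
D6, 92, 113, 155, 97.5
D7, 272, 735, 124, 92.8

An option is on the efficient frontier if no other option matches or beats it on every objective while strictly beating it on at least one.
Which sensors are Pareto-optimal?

D3, D4, D5, D7

D1: dominated by D4 (cost 41≤93, sample rate 607≥513, power draw 87≤89, accuracy 91.5≥89.4).
D2: dominated by D1 (cost 93≤169, sample rate 513≥286, power draw 89≤195, accuracy 89.4≥88.1).
D3: not dominated (best sample rate).
D4: not dominated (best cost).
D5: not dominated (best accuracy).
D6: dominated by D5 (cost 89≤92, sample rate 640≥113, power draw 137≤155, accuracy 98.3≥97.5).
D7: not dominated.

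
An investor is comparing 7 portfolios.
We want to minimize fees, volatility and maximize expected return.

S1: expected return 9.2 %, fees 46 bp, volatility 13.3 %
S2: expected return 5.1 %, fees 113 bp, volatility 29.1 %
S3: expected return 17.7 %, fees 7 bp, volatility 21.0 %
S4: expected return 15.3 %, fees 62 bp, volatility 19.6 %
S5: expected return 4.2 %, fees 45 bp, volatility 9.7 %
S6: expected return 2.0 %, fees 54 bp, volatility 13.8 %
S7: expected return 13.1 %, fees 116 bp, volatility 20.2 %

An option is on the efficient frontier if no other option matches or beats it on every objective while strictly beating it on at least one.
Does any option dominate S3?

S1: worse on expected return (9.2 vs 17.7).
S2: worse on expected return (5.1 vs 17.7).
S4: worse on expected return (15.3 vs 17.7).
S5: worse on expected return (4.2 vs 17.7).
S6: worse on expected return (2.0 vs 17.7).
S7: worse on expected return (13.1 vs 17.7).
No option is at least as good as S3 on every objective and strictly better on one.

No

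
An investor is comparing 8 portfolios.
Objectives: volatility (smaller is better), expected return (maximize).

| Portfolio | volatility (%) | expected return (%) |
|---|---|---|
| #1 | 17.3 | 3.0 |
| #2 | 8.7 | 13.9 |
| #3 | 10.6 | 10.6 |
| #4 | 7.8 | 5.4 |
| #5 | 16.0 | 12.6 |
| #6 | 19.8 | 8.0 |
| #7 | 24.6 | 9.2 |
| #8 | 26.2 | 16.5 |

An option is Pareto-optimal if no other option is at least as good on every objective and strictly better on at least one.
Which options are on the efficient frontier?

#1: dominated by #2 (volatility 8.7≤17.3, expected return 13.9≥3.0).
#2: not dominated.
#3: dominated by #2 (volatility 8.7≤10.6, expected return 13.9≥10.6).
#4: not dominated (best volatility).
#5: dominated by #2 (volatility 8.7≤16.0, expected return 13.9≥12.6).
#6: dominated by #2 (volatility 8.7≤19.8, expected return 13.9≥8.0).
#7: dominated by #2 (volatility 8.7≤24.6, expected return 13.9≥9.2).
#8: not dominated (best expected return).

#2, #4, #8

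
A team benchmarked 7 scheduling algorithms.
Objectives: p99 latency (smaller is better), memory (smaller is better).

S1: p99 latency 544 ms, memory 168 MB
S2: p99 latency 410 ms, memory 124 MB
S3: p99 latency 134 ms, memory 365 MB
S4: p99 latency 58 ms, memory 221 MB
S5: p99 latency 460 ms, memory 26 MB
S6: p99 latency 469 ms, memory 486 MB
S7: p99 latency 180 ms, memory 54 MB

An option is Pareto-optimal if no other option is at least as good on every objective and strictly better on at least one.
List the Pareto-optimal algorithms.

S1: dominated by S2 (p99 latency 410≤544, memory 124≤168).
S2: dominated by S7 (p99 latency 180≤410, memory 54≤124).
S3: dominated by S4 (p99 latency 58≤134, memory 221≤365).
S4: not dominated (best p99 latency).
S5: not dominated (best memory).
S6: dominated by S2 (p99 latency 410≤469, memory 124≤486).
S7: not dominated.

S4, S5, S7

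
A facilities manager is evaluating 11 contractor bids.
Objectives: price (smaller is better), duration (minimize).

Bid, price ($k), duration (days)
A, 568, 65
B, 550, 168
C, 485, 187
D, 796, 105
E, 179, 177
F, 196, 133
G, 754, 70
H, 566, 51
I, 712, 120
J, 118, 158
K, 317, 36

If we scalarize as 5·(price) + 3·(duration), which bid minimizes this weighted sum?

J

A: 5·568 + 3·65 = 3035
B: 5·550 + 3·168 = 3254
C: 5·485 + 3·187 = 2986
D: 5·796 + 3·105 = 4295
E: 5·179 + 3·177 = 1426
F: 5·196 + 3·133 = 1379
G: 5·754 + 3·70 = 3980
H: 5·566 + 3·51 = 2983
I: 5·712 + 3·120 = 3920
J: 5·118 + 3·158 = 1064
K: 5·317 + 3·36 = 1693
Lowest: J at 1064.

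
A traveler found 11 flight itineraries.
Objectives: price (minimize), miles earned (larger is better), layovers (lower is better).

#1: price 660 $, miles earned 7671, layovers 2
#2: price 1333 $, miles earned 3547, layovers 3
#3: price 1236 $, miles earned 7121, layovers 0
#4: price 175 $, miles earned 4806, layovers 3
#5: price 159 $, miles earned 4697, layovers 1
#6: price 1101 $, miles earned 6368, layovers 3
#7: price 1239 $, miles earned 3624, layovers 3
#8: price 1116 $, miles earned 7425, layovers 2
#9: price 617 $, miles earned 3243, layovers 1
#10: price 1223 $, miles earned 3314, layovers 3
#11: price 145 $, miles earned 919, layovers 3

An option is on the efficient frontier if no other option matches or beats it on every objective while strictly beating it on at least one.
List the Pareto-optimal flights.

#1, #3, #4, #5, #11

#1: not dominated (best miles earned).
#2: dominated by #1 (price 660≤1333, miles earned 7671≥3547, layovers 2≤3).
#3: not dominated (best layovers).
#4: not dominated.
#5: not dominated.
#6: dominated by #1 (price 660≤1101, miles earned 7671≥6368, layovers 2≤3).
#7: dominated by #1 (price 660≤1239, miles earned 7671≥3624, layovers 2≤3).
#8: dominated by #1 (price 660≤1116, miles earned 7671≥7425, layovers 2≤2).
#9: dominated by #5 (price 159≤617, miles earned 4697≥3243, layovers 1≤1).
#10: dominated by #1 (price 660≤1223, miles earned 7671≥3314, layovers 2≤3).
#11: not dominated (best price).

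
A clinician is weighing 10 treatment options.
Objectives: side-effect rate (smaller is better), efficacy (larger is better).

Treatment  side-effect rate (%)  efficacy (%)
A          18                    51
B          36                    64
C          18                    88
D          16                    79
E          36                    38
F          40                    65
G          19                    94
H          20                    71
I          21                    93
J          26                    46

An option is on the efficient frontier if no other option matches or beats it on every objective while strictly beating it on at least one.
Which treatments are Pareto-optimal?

C, D, G

A: dominated by C (side-effect rate 18≤18, efficacy 88≥51).
B: dominated by C (side-effect rate 18≤36, efficacy 88≥64).
C: not dominated.
D: not dominated (best side-effect rate).
E: dominated by A (side-effect rate 18≤36, efficacy 51≥38).
F: dominated by C (side-effect rate 18≤40, efficacy 88≥65).
G: not dominated (best efficacy).
H: dominated by C (side-effect rate 18≤20, efficacy 88≥71).
I: dominated by G (side-effect rate 19≤21, efficacy 94≥93).
J: dominated by A (side-effect rate 18≤26, efficacy 51≥46).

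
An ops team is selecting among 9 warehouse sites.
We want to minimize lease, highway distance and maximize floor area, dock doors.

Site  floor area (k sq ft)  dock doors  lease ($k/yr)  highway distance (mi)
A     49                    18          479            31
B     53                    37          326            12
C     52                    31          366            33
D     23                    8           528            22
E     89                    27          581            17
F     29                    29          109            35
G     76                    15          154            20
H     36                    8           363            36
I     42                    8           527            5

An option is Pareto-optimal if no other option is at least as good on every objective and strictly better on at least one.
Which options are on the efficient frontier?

A: dominated by B (floor area 53≥49, dock doors 37≥18, lease 326≤479, highway distance 12≤31).
B: not dominated (best dock doors).
C: dominated by B (floor area 53≥52, dock doors 37≥31, lease 326≤366, highway distance 12≤33).
D: dominated by B (floor area 53≥23, dock doors 37≥8, lease 326≤528, highway distance 12≤22).
E: not dominated (best floor area).
F: not dominated (best lease).
G: not dominated.
H: dominated by B (floor area 53≥36, dock doors 37≥8, lease 326≤363, highway distance 12≤36).
I: not dominated (best highway distance).

B, E, F, G, I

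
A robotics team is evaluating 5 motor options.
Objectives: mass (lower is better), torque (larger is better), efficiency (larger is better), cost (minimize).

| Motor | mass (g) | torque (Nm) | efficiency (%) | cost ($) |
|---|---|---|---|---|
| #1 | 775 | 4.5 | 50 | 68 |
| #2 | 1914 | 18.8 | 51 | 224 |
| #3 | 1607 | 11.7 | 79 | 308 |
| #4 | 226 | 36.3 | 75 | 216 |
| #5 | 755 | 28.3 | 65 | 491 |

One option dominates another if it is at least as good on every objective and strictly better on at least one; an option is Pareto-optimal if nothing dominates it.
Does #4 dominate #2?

Yes

#4 vs #2: mass 226≤1914, torque 36.3≥18.8, efficiency 75≥51, cost 216≤224 — #4 is at least as good on every objective with at least one strict improvement.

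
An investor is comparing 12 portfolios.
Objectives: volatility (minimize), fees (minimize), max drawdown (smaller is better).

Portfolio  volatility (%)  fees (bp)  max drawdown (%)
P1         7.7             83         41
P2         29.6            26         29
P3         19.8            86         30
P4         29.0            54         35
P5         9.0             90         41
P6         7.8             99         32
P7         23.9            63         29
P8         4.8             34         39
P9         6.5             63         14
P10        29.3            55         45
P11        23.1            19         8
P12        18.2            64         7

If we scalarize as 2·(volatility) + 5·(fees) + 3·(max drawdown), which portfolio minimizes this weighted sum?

P11

P1: 2·7.7 + 5·83 + 3·41 = 553.4
P2: 2·29.6 + 5·26 + 3·29 = 276.2
P3: 2·19.8 + 5·86 + 3·30 = 559.6
P4: 2·29.0 + 5·54 + 3·35 = 433.0
P5: 2·9.0 + 5·90 + 3·41 = 591.0
P6: 2·7.8 + 5·99 + 3·32 = 606.6
P7: 2·23.9 + 5·63 + 3·29 = 449.8
P8: 2·4.8 + 5·34 + 3·39 = 296.6
P9: 2·6.5 + 5·63 + 3·14 = 370.0
P10: 2·29.3 + 5·55 + 3·45 = 468.6
P11: 2·23.1 + 5·19 + 3·8 = 165.2
P12: 2·18.2 + 5·64 + 3·7 = 377.4
Lowest: P11 at 165.2.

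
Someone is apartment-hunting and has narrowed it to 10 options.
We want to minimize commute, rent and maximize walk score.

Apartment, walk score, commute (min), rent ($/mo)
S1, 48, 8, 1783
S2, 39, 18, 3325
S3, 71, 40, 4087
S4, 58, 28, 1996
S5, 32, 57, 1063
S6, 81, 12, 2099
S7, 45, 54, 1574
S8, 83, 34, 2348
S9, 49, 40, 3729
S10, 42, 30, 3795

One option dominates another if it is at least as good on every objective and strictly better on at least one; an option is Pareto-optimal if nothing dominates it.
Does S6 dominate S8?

No

S6 vs S8: S6 is worse on walk score (81 vs 83), so it does not dominate S8.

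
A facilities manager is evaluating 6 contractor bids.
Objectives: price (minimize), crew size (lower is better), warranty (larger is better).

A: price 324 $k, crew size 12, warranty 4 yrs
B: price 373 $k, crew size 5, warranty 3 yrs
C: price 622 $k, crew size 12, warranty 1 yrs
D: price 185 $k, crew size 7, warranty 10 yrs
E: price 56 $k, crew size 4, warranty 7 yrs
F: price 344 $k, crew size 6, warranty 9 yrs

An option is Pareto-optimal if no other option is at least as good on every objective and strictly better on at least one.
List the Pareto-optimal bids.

A: dominated by D (price 185≤324, crew size 7≤12, warranty 10≥4).
B: dominated by E (price 56≤373, crew size 4≤5, warranty 7≥3).
C: dominated by A (price 324≤622, crew size 12≤12, warranty 4≥1).
D: not dominated (best warranty).
E: not dominated (best price).
F: not dominated.

D, E, F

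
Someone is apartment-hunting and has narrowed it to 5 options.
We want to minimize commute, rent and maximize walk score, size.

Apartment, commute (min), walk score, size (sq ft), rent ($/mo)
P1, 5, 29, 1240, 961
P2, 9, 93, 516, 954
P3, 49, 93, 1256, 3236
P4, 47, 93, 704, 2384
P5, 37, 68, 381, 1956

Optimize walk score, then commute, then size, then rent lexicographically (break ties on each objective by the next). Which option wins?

First maximize walk score: best is 93, kept {P2, P3, P4}.
Then minimize commute: best is 9, kept {P2}.

P2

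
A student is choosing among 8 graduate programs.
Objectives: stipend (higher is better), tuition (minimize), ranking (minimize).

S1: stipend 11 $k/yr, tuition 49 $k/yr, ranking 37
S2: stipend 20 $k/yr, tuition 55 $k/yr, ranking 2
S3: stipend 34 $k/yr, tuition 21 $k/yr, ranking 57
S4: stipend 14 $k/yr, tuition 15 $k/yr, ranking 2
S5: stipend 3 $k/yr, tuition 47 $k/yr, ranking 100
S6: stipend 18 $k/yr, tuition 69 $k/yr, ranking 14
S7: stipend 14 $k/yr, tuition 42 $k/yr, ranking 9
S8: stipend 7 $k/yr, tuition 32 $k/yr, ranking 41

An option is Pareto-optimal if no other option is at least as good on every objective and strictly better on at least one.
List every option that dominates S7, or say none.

S4

S4: stipend 14≥14, tuition 15≤42, ranking 2≤9 — dominates S7.
Others (S1, S2, S3, S5, S6, S8) are each worse than S7 on at least one objective.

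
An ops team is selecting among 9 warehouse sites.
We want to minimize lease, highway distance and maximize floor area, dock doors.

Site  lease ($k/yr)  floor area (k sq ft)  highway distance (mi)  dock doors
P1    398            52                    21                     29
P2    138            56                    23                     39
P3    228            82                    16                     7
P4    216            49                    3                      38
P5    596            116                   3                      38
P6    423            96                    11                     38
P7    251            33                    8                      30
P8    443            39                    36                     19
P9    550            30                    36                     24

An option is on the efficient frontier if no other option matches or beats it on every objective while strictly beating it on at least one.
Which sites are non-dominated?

P1, P2, P3, P4, P5, P6

P1: not dominated.
P2: not dominated (best lease).
P3: not dominated.
P4: not dominated.
P5: not dominated (best floor area).
P6: not dominated.
P7: dominated by P4 (lease 216≤251, floor area 49≥33, highway distance 3≤8, dock doors 38≥30).
P8: dominated by P1 (lease 398≤443, floor area 52≥39, highway distance 21≤36, dock doors 29≥19).
P9: dominated by P1 (lease 398≤550, floor area 52≥30, highway distance 21≤36, dock doors 29≥24).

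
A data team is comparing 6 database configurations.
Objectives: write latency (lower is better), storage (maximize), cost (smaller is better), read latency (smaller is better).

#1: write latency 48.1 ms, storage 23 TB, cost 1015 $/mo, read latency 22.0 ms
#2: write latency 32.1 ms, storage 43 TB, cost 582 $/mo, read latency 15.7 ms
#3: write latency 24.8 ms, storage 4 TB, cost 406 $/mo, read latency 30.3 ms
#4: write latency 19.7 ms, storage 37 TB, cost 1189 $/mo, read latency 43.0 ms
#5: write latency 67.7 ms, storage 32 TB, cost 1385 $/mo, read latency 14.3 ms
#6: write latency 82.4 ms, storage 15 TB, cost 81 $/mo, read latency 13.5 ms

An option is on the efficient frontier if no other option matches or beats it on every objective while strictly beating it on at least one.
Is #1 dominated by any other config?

Yes

#2 vs #1: write latency 32.1≤48.1, storage 43≥23, cost 582≤1015, read latency 15.7≤22.0 — #2 is at least as good on every objective and strictly better on at least one, so #2 dominates #1.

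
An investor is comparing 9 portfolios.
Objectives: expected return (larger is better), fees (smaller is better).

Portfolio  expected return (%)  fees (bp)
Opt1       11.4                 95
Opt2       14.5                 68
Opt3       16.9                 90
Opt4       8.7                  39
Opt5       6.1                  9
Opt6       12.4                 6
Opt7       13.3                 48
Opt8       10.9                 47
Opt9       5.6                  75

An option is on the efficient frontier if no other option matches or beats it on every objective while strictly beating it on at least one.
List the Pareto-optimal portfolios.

Opt1: dominated by Opt2 (expected return 14.5≥11.4, fees 68≤95).
Opt2: not dominated.
Opt3: not dominated (best expected return).
Opt4: dominated by Opt6 (expected return 12.4≥8.7, fees 6≤39).
Opt5: dominated by Opt6 (expected return 12.4≥6.1, fees 6≤9).
Opt6: not dominated (best fees).
Opt7: not dominated.
Opt8: dominated by Opt6 (expected return 12.4≥10.9, fees 6≤47).
Opt9: dominated by Opt2 (expected return 14.5≥5.6, fees 68≤75).

Opt2, Opt3, Opt6, Opt7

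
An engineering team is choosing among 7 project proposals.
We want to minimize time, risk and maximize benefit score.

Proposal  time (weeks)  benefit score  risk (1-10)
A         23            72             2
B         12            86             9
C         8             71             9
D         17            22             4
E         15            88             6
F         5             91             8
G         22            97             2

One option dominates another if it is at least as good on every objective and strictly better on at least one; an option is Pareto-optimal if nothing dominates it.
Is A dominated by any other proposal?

Yes

G vs A: time 22≤23, benefit score 97≥72, risk 2≤2 — G is at least as good on every objective and strictly better on at least one, so G dominates A.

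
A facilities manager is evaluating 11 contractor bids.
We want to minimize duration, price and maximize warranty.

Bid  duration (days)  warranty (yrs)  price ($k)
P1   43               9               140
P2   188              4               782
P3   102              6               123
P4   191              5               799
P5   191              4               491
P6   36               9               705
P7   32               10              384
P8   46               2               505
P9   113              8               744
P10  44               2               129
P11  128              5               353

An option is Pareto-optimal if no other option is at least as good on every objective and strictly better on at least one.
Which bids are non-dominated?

P1, P3, P7, P10

P1: not dominated.
P2: dominated by P1 (duration 43≤188, warranty 9≥4, price 140≤782).
P3: not dominated (best price).
P4: dominated by P1 (duration 43≤191, warranty 9≥5, price 140≤799).
P5: dominated by P1 (duration 43≤191, warranty 9≥4, price 140≤491).
P6: dominated by P7 (duration 32≤36, warranty 10≥9, price 384≤705).
P7: not dominated (best duration).
P8: dominated by P1 (duration 43≤46, warranty 9≥2, price 140≤505).
P9: dominated by P1 (duration 43≤113, warranty 9≥8, price 140≤744).
P10: not dominated.
P11: dominated by P1 (duration 43≤128, warranty 9≥5, price 140≤353).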